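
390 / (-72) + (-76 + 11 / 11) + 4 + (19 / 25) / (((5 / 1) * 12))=-19101 / 250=-76.40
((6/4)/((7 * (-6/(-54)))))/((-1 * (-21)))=9/98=0.09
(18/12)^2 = 9/4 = 2.25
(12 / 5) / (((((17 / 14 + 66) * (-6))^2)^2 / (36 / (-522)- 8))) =-249704 / 341073321592035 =-0.00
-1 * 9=-9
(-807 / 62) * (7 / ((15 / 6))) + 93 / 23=-115512 / 3565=-32.40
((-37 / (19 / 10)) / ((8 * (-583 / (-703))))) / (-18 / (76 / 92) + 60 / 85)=442187 / 3176184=0.14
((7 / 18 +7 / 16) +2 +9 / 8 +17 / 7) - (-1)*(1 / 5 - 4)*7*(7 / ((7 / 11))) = -1442549 / 5040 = -286.22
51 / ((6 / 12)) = 102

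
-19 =-19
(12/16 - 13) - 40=-209/4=-52.25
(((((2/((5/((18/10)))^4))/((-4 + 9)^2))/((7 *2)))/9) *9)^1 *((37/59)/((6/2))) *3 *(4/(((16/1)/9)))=2184813/16132812500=0.00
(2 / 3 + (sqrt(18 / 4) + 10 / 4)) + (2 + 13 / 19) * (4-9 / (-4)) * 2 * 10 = 3 * sqrt(2) / 2 + 38611 / 114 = 340.81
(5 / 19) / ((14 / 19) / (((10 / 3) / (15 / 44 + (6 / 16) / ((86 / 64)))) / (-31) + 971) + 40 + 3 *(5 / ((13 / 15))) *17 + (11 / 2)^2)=5507137948 / 7627550210437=0.00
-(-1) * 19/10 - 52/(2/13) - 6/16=-336.48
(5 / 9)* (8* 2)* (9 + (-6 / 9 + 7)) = 3680 / 27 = 136.30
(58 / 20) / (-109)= -29 / 1090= -0.03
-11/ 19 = -0.58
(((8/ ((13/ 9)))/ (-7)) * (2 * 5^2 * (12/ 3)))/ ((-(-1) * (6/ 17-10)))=61200/ 3731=16.40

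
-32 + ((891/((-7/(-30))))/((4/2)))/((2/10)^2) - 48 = 333565/7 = 47652.14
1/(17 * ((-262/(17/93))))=-1/24366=-0.00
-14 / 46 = -7 / 23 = -0.30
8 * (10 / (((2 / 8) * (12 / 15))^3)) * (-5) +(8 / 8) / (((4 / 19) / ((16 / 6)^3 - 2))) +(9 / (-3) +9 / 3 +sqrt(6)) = -2695649 / 54 +sqrt(6) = -49916.98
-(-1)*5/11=5/11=0.45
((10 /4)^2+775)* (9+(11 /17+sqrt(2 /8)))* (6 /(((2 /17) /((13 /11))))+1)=363328125 /748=485732.79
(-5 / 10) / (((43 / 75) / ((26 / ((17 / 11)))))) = -10725 / 731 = -14.67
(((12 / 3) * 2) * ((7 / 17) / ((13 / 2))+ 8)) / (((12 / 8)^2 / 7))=44352 / 221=200.69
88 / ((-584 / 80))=-880 / 73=-12.05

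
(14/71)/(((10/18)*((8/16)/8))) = 2016/355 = 5.68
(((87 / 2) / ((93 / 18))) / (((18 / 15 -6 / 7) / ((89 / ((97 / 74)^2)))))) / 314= 371005845 / 91587206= 4.05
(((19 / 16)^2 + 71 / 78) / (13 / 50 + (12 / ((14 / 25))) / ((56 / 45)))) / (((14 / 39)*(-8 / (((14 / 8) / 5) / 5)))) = -1135183 / 350818304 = -0.00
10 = 10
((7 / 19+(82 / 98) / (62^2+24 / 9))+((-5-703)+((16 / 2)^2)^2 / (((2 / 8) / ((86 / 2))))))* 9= 68053420327653 / 10743740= 6334239.32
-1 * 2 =-2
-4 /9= -0.44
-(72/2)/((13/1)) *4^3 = -2304/13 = -177.23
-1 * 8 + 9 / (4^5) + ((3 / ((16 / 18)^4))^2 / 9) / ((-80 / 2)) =-5405857601 / 671088640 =-8.06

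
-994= -994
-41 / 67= -0.61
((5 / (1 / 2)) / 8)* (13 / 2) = 65 / 8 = 8.12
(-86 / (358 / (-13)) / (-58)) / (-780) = 43 / 622920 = 0.00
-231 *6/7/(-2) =99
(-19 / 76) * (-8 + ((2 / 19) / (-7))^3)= 4705276 / 2352637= 2.00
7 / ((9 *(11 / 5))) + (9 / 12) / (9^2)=0.36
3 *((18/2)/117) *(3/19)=9/247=0.04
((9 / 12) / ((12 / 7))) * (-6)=-21 / 8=-2.62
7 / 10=0.70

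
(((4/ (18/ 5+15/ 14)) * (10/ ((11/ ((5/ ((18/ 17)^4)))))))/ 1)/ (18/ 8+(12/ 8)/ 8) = 1169294000/ 920396763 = 1.27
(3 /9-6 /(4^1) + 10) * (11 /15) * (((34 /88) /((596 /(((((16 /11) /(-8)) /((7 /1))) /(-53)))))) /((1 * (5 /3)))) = 17 /13767600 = 0.00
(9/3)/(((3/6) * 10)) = 3/5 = 0.60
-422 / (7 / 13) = -5486 / 7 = -783.71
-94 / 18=-47 / 9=-5.22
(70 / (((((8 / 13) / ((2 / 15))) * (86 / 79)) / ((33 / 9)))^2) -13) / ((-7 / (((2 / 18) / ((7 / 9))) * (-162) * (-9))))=-5236523487 / 7248080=-722.47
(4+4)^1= 8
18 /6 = 3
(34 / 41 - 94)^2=14592400 / 1681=8680.79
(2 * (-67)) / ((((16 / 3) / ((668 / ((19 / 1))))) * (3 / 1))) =-11189 / 38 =-294.45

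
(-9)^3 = -729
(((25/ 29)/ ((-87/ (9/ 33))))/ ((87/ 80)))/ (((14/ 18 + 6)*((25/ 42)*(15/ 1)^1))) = -672/ 16365019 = -0.00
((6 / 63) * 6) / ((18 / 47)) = 94 / 63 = 1.49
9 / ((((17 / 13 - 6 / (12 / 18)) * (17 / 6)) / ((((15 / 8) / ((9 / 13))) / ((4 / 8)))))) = -1521 / 680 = -2.24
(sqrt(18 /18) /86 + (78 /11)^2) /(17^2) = 30785 /176902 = 0.17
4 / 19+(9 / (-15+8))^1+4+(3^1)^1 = 788 / 133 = 5.92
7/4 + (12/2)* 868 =20839/4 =5209.75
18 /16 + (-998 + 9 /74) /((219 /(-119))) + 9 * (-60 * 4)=-104797645 /64824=-1616.65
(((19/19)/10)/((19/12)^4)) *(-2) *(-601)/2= 6231168/651605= 9.56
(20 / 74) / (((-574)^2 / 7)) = 5 / 870758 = 0.00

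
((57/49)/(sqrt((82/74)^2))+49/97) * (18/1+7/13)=73026374/2533349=28.83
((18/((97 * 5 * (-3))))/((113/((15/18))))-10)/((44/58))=-3178719/241142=-13.18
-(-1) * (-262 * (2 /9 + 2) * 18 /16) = -655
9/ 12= 3/ 4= 0.75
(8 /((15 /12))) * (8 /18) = 128 /45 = 2.84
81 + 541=622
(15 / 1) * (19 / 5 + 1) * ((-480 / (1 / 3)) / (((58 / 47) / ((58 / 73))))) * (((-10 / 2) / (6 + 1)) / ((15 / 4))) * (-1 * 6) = -38983680 / 511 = -76289.00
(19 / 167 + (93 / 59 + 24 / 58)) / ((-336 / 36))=-450858 / 2000159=-0.23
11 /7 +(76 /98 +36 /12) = 262 /49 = 5.35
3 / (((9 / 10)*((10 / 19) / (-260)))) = -4940 / 3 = -1646.67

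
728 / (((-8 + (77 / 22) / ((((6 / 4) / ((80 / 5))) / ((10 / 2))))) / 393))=1601.33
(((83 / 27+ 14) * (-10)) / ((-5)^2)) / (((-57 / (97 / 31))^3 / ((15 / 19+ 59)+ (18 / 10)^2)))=25193204625134 / 353783054014875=0.07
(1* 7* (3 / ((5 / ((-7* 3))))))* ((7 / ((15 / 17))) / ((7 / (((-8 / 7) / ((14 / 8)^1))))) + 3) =-4983 / 25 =-199.32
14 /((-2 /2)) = -14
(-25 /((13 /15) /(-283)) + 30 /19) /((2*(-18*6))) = -74695 /1976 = -37.80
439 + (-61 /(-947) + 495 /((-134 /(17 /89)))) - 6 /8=9884639595 /22587844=437.61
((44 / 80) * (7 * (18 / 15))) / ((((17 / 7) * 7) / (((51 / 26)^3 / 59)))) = 1802493 / 51849200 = 0.03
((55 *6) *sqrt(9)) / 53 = 990 / 53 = 18.68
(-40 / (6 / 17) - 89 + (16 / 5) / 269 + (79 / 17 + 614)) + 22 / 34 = 28602241 / 68595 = 416.97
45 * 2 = 90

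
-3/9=-1/3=-0.33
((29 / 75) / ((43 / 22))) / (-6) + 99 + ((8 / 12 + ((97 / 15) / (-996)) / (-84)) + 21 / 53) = 1430455910899 / 14300269200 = 100.03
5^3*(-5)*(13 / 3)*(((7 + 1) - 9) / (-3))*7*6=-113750 / 3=-37916.67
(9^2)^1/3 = 27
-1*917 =-917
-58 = -58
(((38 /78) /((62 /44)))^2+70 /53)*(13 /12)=55789021 /35754966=1.56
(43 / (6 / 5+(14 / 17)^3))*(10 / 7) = 5281475 / 151193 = 34.93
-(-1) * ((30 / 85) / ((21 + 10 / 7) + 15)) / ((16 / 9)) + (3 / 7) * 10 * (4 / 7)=2.45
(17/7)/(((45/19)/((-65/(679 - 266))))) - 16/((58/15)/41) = -128135251/754551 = -169.82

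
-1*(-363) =363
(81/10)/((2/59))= 4779/20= 238.95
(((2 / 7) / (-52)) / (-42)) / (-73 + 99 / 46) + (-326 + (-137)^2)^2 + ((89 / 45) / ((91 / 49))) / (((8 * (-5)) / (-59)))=1271040627118935787 / 3736769400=340144250.57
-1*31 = -31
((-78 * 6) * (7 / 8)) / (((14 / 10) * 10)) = -117 / 4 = -29.25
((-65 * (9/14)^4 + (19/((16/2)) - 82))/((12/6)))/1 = -3485339/76832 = -45.36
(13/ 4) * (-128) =-416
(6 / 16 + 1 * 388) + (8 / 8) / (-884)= 686645 / 1768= 388.37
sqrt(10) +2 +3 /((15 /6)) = sqrt(10) +16 /5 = 6.36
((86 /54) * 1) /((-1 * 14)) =-43 /378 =-0.11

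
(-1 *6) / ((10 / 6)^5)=-1458 / 3125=-0.47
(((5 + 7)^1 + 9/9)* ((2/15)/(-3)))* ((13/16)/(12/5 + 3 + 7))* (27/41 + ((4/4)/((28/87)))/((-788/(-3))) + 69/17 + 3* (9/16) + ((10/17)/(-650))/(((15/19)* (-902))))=-6879213434327/28318168771200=-0.24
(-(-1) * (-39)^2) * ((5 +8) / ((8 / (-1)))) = -19773 / 8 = -2471.62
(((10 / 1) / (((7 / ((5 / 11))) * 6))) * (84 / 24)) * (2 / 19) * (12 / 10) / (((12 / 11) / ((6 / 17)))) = 5 / 323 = 0.02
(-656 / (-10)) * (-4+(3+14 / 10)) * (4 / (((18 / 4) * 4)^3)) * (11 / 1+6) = 5576 / 18225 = 0.31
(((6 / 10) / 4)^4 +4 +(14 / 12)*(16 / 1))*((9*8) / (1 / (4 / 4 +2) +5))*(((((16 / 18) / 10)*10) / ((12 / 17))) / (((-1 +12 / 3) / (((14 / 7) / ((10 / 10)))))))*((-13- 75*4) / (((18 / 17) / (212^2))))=-2764601342212259 / 810000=-3413088076.81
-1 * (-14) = 14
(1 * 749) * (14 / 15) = 10486 / 15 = 699.07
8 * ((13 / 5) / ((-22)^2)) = 26 / 605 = 0.04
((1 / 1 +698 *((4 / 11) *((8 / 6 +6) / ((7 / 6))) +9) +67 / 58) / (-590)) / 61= -3199111 / 14611940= -0.22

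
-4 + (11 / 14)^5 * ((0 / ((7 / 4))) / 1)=-4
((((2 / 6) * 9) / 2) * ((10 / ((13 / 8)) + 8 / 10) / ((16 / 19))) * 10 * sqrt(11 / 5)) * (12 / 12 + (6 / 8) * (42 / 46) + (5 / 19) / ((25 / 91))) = 7829883 * sqrt(55) / 119600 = 485.52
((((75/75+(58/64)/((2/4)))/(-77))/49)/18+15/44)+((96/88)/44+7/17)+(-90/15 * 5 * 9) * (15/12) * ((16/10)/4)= -3030427887/22577632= -134.22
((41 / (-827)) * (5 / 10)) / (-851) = 41 / 1407554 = 0.00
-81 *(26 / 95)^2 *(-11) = 602316 / 9025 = 66.74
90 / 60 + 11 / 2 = 7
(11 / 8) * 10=55 / 4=13.75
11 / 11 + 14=15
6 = 6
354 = 354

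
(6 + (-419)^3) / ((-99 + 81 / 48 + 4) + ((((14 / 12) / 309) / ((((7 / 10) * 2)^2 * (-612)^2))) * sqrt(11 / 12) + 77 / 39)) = 120856314921529981248 * sqrt(33) / 15990185679426094235362597 + 64389251458939984995242034153216 / 79950928397130471176812985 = 805359.65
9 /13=0.69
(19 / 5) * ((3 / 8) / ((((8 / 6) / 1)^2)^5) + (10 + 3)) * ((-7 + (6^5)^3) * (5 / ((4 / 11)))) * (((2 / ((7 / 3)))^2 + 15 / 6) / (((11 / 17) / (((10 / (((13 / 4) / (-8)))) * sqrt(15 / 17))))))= -1546641943628421394682185 * sqrt(255) / 667942912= -36976051098716174.67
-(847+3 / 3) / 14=-424 / 7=-60.57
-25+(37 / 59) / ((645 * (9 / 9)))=-951338 / 38055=-25.00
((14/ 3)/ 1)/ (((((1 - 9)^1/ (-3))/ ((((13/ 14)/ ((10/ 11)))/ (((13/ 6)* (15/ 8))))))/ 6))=66/ 25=2.64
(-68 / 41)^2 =4624 / 1681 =2.75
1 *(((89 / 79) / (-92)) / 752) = -89 / 5465536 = -0.00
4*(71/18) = 142/9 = 15.78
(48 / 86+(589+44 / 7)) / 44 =179349 / 13244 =13.54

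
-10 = -10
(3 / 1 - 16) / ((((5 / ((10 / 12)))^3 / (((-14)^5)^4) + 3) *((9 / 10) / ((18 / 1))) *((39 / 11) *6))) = -4.07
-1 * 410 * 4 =-1640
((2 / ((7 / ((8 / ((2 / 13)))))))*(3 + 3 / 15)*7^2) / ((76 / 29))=84448 / 95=888.93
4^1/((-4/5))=-5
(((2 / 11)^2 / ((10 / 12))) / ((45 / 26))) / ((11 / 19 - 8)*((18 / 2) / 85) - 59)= -33592 / 87622755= -0.00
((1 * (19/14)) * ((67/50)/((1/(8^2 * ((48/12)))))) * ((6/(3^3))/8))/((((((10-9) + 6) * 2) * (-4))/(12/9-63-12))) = 562666/33075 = 17.01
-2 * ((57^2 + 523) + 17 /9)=-67930 /9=-7547.78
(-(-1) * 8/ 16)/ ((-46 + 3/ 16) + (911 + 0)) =8/ 13843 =0.00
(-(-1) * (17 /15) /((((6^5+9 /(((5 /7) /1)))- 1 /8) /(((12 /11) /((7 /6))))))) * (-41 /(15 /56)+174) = 341632 /119942515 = 0.00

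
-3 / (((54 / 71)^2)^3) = -128100283921 / 8264970432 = -15.50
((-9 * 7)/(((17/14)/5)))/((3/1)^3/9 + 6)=-490/17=-28.82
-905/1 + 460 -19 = -464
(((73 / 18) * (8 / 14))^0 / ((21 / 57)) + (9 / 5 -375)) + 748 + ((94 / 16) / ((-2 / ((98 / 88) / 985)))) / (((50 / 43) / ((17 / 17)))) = 91623533997 / 242704000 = 377.51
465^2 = 216225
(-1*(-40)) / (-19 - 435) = -20 / 227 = -0.09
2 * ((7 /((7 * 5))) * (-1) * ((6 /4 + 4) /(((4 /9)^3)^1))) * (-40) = 1002.38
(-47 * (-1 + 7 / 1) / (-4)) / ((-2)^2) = 141 / 8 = 17.62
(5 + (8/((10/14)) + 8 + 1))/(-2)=-63/5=-12.60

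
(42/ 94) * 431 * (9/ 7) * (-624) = -154499.74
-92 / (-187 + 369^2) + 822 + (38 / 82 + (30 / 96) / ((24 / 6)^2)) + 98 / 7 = 596906680759 / 713591552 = 836.48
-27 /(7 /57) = -1539 /7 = -219.86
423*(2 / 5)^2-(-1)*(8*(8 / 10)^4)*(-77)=-115396 / 625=-184.63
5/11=0.45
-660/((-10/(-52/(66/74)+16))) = -2792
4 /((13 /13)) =4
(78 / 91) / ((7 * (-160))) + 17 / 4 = 16657 / 3920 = 4.25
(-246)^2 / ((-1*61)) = -60516 / 61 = -992.07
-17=-17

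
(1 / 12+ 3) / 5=0.62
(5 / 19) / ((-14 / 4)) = -10 / 133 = -0.08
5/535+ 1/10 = 117/1070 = 0.11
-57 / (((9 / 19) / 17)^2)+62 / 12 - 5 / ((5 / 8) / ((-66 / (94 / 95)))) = -72877.92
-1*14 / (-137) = 0.10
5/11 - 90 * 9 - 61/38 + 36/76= -338863/418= -810.68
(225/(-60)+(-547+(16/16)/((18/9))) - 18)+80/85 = -38577/68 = -567.31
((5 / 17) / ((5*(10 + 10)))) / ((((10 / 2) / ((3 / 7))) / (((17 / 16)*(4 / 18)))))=1 / 16800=0.00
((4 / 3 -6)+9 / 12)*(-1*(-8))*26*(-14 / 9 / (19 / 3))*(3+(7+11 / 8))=389207 / 171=2276.06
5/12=0.42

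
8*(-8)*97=-6208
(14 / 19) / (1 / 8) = 5.89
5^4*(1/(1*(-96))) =-625/96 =-6.51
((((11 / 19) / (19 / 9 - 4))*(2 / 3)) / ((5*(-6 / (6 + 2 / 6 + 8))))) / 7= 473 / 33915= 0.01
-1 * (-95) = 95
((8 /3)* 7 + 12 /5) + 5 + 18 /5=89 /3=29.67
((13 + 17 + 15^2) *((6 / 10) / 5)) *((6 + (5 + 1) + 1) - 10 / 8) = 7191 / 20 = 359.55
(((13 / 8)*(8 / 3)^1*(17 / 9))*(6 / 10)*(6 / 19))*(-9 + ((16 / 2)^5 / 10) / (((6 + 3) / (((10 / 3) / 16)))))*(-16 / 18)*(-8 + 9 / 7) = 3157648 / 5103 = 618.78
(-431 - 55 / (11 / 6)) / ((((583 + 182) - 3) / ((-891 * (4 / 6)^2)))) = 30426 / 127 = 239.57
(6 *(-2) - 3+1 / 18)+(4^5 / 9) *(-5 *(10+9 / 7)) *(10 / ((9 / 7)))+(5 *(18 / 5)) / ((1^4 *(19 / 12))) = -153713407 / 3078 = -49939.38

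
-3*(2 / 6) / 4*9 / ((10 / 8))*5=-9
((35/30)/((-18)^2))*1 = 7/1944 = 0.00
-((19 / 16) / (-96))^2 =-361 / 2359296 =-0.00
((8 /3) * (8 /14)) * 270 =411.43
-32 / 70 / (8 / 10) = -4 / 7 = -0.57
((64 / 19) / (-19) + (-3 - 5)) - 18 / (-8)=-8559 / 1444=-5.93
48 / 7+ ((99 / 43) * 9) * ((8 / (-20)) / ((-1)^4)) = -2154 / 1505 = -1.43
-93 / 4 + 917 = 3575 / 4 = 893.75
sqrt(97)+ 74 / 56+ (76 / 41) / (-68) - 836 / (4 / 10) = -40763183 / 19516+ sqrt(97) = -2078.86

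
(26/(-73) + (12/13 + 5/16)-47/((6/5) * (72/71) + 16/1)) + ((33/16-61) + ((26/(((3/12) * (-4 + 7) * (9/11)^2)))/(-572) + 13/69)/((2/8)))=-1957921586033/32417809632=-60.40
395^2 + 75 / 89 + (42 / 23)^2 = 7346009696 / 47081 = 156029.18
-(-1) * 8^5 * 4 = 131072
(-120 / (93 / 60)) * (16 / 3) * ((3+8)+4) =-192000 / 31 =-6193.55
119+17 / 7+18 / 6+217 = 2390 / 7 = 341.43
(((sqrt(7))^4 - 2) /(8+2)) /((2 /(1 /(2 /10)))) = 47 /4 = 11.75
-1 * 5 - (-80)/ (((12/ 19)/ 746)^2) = 1004511335/ 9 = 111612370.56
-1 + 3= 2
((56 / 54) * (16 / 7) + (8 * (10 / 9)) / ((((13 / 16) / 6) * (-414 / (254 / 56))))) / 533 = 3456 / 1115569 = 0.00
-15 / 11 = -1.36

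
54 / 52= 27 / 26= 1.04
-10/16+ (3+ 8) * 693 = 60979/8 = 7622.38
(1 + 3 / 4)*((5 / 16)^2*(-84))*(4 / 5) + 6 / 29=-20931 / 1856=-11.28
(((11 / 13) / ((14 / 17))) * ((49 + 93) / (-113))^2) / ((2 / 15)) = 14140005 / 1161979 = 12.17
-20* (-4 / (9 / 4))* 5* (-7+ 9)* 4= 12800 / 9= 1422.22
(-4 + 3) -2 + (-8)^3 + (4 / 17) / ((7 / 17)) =-3601 / 7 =-514.43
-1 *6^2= -36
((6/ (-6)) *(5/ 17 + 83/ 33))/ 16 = -197/ 1122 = -0.18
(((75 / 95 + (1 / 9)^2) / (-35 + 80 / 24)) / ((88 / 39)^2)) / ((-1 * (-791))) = -104273 / 16584802080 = -0.00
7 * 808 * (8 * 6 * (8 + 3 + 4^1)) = 4072320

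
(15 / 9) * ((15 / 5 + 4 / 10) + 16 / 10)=8.33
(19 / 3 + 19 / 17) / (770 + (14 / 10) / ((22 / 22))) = 100 / 10353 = 0.01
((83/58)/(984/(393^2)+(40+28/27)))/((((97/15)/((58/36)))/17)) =217927539/1475745584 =0.15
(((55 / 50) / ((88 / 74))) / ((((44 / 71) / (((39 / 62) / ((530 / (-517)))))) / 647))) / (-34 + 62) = -3115493277 / 147212800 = -21.16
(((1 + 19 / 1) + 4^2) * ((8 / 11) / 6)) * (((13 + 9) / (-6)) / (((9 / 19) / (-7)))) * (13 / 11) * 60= 553280 / 33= 16766.06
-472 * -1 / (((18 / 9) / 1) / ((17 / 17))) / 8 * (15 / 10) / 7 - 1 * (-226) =6505 / 28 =232.32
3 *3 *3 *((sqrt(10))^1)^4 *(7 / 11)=18900 / 11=1718.18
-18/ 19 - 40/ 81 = -2218/ 1539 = -1.44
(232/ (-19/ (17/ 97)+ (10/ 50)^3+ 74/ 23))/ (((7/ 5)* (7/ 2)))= -14173750/ 31488527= -0.45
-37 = -37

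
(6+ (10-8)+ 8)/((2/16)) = 128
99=99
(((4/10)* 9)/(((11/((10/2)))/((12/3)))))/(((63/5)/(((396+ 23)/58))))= 8380/2233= 3.75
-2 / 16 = -1 / 8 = -0.12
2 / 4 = 1 / 2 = 0.50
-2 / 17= -0.12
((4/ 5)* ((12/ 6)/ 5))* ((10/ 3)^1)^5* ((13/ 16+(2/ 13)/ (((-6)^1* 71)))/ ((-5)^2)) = 2878480/ 672867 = 4.28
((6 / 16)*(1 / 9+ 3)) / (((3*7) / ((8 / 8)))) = 0.06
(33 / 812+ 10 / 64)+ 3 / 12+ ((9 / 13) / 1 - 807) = -68053333 / 84448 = -805.86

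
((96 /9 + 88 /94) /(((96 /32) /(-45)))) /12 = -2045 /141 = -14.50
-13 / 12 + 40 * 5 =198.92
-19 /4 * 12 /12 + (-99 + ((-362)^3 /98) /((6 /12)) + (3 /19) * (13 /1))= -3605661249 /3724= -968222.68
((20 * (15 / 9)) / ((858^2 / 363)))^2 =625 / 2313441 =0.00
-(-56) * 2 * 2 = 224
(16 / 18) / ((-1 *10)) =-4 / 45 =-0.09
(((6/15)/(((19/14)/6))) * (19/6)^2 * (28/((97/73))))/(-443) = -543704/644565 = -0.84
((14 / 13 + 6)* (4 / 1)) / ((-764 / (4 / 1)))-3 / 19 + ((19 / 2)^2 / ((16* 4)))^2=5201748441 / 3091791872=1.68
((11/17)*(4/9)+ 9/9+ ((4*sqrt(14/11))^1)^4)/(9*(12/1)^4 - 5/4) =30803060/13819787883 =0.00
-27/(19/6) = -162/19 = -8.53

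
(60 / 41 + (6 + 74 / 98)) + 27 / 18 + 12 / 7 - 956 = -944.57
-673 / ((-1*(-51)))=-673 / 51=-13.20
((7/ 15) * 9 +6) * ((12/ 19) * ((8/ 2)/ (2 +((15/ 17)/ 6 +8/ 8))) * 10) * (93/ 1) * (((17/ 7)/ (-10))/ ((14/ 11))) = -1453.05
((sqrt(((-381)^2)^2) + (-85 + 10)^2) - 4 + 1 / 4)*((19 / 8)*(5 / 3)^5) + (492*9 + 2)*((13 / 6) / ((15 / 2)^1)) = 4606576.12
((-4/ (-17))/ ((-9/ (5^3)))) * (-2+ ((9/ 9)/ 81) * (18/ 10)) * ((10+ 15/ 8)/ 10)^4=289964225/ 22560768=12.85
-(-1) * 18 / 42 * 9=27 / 7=3.86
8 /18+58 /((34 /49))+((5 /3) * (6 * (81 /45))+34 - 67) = 10562 /153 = 69.03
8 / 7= 1.14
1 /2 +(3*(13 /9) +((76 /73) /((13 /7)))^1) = 30713 /5694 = 5.39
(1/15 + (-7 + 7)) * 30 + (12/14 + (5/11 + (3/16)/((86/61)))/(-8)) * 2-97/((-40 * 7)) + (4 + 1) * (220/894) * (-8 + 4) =-1.01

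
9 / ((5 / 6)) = 54 / 5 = 10.80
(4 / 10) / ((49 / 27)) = 54 / 245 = 0.22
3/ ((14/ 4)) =6/ 7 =0.86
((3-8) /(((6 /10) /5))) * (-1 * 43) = 5375 /3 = 1791.67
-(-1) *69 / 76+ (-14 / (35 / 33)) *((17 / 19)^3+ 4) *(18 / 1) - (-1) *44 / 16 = -76610329 / 68590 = -1116.93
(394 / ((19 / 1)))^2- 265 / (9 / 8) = 631804 / 3249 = 194.46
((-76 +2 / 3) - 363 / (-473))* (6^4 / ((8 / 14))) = -7271964 / 43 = -169115.44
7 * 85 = 595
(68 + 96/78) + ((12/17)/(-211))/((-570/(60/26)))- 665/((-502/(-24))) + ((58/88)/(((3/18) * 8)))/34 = 2931739948113/78278900128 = 37.45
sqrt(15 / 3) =sqrt(5) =2.24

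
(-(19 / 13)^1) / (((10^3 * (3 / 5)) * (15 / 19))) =-361 / 117000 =-0.00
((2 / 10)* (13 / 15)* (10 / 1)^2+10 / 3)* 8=496 / 3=165.33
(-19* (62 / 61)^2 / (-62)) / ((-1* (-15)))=1178 / 55815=0.02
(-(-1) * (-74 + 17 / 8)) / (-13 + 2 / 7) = 4025 / 712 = 5.65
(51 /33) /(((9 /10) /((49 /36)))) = 4165 /1782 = 2.34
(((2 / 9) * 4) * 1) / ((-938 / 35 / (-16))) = 320 / 603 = 0.53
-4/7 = -0.57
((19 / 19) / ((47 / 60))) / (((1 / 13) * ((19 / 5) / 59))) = 230100 / 893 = 257.67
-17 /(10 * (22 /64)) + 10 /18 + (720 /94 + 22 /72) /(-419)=-171912791 /38992140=-4.41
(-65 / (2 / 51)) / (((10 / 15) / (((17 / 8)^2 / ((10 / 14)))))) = -4023747 / 256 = -15717.76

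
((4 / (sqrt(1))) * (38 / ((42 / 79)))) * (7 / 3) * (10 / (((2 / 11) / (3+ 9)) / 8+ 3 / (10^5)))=66044000000 / 19047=3467422.69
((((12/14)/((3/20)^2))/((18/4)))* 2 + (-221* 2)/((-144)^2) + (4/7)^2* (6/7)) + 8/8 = 64686949/3556224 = 18.19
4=4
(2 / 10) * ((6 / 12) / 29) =1 / 290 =0.00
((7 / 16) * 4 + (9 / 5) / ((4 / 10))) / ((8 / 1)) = 0.78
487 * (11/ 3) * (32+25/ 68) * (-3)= -11790757/ 68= -173393.49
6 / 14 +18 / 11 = 159 / 77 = 2.06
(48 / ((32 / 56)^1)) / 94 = 42 / 47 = 0.89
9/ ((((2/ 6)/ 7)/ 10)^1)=1890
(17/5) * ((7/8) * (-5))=-119/8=-14.88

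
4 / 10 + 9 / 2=49 / 10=4.90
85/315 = 17/63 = 0.27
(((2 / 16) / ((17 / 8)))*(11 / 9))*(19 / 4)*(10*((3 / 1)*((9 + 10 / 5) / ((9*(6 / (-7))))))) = -80465 / 5508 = -14.61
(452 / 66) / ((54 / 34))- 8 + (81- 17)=53738 / 891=60.31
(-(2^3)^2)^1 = -64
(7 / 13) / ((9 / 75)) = 175 / 39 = 4.49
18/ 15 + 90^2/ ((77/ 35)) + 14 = 203336/ 55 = 3697.02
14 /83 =0.17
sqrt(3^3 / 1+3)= 5.48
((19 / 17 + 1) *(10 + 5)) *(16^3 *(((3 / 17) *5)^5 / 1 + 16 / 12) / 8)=733368084480 / 24137569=30382.85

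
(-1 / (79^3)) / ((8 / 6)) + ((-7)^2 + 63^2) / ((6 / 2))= 7924122799 / 5916468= 1339.33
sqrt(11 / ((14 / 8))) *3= 6 *sqrt(77) / 7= 7.52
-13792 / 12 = -3448 / 3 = -1149.33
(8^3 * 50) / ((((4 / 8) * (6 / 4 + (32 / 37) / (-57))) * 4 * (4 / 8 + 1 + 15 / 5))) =35993600 / 18789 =1915.67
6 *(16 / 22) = 48 / 11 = 4.36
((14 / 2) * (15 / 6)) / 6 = 35 / 12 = 2.92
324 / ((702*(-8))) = -3 / 52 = -0.06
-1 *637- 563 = -1200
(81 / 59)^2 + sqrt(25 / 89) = 5*sqrt(89) / 89 + 6561 / 3481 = 2.41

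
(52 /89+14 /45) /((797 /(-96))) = -114752 /1063995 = -0.11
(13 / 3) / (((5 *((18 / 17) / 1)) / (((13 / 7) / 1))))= 2873 / 1890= 1.52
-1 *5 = -5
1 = 1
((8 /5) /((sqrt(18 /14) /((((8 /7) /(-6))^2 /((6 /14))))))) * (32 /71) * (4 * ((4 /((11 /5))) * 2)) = 131072 * sqrt(7) /442827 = 0.78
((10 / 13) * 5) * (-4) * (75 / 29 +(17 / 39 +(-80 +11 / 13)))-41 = 16618177 / 14703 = 1130.26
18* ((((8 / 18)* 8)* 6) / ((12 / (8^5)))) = 1048576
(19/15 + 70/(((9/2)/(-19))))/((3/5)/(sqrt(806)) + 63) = -4.67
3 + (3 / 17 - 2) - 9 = -133 / 17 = -7.82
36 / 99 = 4 / 11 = 0.36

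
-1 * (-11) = 11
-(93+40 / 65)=-1217 / 13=-93.62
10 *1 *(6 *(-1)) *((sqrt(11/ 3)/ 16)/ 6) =-5 *sqrt(33)/ 24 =-1.20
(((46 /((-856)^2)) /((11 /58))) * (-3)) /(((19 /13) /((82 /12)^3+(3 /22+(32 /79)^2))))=-41065428337609 /189240108469632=-0.22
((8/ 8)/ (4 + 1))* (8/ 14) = 4/ 35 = 0.11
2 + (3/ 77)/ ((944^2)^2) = 122294999056387/ 61147499528192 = 2.00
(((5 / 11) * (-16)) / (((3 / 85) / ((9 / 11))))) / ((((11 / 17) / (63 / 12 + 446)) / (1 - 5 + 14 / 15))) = 479913400 / 1331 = 360566.04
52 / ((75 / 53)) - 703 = -666.25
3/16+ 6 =99/16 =6.19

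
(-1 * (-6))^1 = 6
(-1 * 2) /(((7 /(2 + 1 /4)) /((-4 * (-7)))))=-18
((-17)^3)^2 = 24137569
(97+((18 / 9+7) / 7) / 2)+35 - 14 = 1661 / 14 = 118.64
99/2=49.50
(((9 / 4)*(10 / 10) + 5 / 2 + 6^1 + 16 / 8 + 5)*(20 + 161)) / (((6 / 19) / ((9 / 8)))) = 732507 / 64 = 11445.42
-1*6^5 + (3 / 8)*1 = -62205 / 8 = -7775.62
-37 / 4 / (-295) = 37 / 1180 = 0.03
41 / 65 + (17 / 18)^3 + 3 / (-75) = 2716469 / 1895400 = 1.43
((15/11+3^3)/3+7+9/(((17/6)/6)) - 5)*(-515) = -2938590/187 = -15714.39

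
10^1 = 10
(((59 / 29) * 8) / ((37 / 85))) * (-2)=-80240 / 1073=-74.78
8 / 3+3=17 / 3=5.67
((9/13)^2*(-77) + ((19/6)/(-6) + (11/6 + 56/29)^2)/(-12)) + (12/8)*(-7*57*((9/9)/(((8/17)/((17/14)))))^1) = -7196893919/4548128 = -1582.39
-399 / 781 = -0.51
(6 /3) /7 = 2 /7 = 0.29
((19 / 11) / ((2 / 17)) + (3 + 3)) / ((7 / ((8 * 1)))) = 260 / 11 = 23.64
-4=-4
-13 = -13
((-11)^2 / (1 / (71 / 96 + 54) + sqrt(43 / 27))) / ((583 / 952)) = -142638693120 / 62921453879 + 867553625400* sqrt(129) / 62921453879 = 154.33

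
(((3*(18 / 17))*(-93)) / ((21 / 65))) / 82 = -54405 / 4879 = -11.15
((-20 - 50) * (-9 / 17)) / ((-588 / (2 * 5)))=-75 / 119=-0.63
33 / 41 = 0.80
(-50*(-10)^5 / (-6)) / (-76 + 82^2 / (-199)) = 62187500 / 8193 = 7590.32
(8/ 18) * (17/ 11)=68/ 99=0.69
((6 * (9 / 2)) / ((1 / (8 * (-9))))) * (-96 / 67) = 186624 / 67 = 2785.43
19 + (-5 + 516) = 530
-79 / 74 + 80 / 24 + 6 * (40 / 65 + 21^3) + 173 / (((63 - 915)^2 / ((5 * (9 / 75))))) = 55571.96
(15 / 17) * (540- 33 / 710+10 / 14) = 8061357 / 16898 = 477.06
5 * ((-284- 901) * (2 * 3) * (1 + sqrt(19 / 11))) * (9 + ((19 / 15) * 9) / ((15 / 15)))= -725220 * sqrt(209) / 11- 725220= -1678345.81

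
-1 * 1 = -1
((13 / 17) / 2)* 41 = 533 / 34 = 15.68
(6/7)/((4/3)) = 9/14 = 0.64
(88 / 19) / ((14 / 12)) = 528 / 133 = 3.97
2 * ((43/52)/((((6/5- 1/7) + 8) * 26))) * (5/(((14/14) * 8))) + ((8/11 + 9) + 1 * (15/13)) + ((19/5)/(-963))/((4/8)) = 987685455257/90799806240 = 10.88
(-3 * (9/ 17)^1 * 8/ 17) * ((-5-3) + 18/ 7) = 8208/ 2023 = 4.06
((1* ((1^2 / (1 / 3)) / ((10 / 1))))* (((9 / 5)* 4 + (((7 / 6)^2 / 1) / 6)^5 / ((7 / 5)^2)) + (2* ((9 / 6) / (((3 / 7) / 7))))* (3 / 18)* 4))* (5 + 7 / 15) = 3842694695216581 / 58773123072000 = 65.38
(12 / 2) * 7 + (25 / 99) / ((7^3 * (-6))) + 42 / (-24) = 16401181 / 407484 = 40.25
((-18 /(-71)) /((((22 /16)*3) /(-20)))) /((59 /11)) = -960 /4189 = -0.23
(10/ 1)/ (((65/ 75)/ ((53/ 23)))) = 7950/ 299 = 26.59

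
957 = 957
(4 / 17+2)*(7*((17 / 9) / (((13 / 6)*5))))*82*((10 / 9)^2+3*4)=46764928 / 15795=2960.74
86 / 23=3.74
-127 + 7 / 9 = -126.22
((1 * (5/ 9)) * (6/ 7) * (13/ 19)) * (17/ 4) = 1105/ 798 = 1.38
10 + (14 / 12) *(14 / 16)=529 / 48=11.02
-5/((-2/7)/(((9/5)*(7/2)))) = 441/4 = 110.25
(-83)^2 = 6889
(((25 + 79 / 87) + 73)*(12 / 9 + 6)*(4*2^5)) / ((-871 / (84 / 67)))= -678487040 / 5077059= -133.64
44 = 44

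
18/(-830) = -9/415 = -0.02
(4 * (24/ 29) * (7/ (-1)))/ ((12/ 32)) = -1792/ 29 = -61.79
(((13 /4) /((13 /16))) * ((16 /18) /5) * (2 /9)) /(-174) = -32 /35235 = -0.00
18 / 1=18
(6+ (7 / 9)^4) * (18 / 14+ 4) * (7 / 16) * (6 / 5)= 1545379 / 87480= 17.67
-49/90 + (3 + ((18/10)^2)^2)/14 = 33049/78750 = 0.42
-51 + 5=-46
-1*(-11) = 11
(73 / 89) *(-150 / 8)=-15.38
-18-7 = -25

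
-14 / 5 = -2.80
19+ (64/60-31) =-164/15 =-10.93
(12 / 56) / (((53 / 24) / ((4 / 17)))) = 144 / 6307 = 0.02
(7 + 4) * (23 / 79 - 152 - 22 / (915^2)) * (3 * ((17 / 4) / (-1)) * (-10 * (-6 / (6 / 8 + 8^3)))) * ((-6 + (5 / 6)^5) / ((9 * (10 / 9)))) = -81680907115398811 / 58602843154800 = -1393.80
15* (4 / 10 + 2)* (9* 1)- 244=80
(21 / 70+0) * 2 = 3 / 5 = 0.60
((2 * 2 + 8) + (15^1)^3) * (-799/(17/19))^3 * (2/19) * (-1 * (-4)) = -1015560870888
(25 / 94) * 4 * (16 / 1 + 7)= 24.47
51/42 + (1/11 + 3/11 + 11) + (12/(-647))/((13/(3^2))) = 16275475/1295294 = 12.57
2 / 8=1 / 4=0.25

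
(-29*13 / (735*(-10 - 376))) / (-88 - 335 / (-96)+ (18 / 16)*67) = -6032 / 41468945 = -0.00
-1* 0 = 0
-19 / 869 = -0.02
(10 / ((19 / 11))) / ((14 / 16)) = 880 / 133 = 6.62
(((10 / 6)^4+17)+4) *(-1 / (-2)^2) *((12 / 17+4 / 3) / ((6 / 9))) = -30238 / 1377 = -21.96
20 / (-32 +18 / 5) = -50 / 71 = -0.70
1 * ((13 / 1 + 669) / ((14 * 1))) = 341 / 7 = 48.71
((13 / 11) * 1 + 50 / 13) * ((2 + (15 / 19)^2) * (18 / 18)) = 680893 / 51623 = 13.19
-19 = -19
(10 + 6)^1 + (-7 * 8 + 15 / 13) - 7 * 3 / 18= -3121 / 78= -40.01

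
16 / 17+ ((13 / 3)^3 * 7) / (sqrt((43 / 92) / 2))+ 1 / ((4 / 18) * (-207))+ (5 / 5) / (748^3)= 8850234295 / 9625706816+ 30758 * sqrt(1978) / 1161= 1179.17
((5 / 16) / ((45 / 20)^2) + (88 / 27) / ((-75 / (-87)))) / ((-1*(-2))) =7781 / 4050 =1.92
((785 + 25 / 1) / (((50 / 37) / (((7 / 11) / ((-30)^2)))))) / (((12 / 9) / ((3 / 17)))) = 20979 / 374000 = 0.06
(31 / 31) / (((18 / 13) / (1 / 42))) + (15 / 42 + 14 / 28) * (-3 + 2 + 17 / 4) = 2119 / 756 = 2.80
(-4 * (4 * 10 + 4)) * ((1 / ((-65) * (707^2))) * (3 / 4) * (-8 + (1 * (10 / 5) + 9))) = 396 / 32490185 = 0.00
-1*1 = -1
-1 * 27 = -27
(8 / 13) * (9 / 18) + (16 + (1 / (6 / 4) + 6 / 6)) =701 / 39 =17.97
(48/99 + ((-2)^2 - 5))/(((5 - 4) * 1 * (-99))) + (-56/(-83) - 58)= -15542975/271161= -57.32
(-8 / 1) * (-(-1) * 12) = -96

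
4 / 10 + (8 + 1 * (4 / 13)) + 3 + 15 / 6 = 1847 / 130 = 14.21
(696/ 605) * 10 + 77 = 10709/ 121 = 88.50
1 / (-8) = -1 / 8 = -0.12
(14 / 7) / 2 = 1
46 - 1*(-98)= 144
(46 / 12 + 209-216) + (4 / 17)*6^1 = -179 / 102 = -1.75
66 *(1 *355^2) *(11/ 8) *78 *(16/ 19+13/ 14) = 840328020675/ 532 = 1579563948.64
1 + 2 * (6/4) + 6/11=50/11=4.55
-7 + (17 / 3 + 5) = 11 / 3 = 3.67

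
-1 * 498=-498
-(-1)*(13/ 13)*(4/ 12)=1/ 3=0.33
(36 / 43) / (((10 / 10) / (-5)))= -4.19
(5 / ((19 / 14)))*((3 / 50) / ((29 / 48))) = 1008 / 2755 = 0.37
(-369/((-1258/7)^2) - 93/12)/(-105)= 0.07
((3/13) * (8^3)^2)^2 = 618475290624/169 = 3659617104.28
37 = 37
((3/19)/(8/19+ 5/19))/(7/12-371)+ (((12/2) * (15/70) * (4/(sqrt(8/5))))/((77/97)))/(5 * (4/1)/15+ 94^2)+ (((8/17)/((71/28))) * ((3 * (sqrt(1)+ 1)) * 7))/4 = 2619 * sqrt(10)/14289968+ 135866868/69746495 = 1.95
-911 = -911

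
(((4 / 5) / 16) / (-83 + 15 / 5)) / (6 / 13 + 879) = -13 / 18292800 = -0.00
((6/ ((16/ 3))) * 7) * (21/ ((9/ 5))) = 735/ 8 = 91.88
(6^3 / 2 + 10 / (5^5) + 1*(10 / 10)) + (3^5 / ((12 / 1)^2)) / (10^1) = 2183439 / 20000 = 109.17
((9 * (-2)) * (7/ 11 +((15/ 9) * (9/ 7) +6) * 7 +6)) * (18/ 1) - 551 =-232861/ 11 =-21169.18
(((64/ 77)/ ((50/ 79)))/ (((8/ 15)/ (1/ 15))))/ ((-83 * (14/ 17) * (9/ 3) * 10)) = -1343/ 16776375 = -0.00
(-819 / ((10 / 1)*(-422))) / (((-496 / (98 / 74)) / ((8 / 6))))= -13377 / 19361360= -0.00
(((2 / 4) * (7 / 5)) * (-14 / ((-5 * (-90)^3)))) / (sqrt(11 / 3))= -49 * sqrt(33) / 200475000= -0.00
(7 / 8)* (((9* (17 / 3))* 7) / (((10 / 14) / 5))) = 17493 / 8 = 2186.62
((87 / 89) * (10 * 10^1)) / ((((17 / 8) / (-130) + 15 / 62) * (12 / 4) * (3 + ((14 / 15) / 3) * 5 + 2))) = 841464000 / 38190523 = 22.03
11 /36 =0.31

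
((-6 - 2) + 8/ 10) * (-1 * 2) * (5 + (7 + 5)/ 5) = 2664/ 25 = 106.56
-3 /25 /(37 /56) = -168 /925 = -0.18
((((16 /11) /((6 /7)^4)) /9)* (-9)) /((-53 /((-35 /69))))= -84035 /3258387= -0.03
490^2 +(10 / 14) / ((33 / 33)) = 1680705 / 7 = 240100.71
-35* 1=-35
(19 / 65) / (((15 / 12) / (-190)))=-44.43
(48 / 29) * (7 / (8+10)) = 56 / 87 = 0.64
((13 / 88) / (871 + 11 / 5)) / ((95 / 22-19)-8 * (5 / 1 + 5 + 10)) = -0.00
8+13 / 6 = 61 / 6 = 10.17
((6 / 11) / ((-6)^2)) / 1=0.02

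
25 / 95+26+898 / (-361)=8583 / 361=23.78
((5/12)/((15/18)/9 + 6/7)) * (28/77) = 630/3949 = 0.16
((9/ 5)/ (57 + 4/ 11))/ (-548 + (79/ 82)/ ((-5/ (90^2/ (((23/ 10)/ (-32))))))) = 93357/ 62973913580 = 0.00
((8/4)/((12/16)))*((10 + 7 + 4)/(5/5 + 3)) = 14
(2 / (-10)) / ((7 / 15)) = -3 / 7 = -0.43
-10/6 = -5/3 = -1.67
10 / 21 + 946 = 19876 / 21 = 946.48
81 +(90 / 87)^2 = 69021 / 841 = 82.07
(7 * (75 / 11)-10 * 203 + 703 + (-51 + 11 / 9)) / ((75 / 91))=-11973416 / 7425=-1612.58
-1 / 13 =-0.08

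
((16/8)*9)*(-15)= -270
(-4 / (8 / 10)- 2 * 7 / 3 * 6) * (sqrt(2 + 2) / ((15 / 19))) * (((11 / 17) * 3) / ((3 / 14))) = -757.32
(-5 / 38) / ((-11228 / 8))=5 / 53333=0.00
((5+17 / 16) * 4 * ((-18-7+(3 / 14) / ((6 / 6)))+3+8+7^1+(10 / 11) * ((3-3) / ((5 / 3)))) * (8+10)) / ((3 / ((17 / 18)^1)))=-156655 / 168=-932.47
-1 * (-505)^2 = -255025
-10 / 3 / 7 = -10 / 21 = -0.48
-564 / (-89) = 564 / 89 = 6.34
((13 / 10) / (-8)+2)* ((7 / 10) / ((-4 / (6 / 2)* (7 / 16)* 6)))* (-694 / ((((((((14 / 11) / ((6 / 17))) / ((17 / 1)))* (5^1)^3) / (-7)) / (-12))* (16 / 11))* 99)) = 561099 / 100000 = 5.61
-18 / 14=-1.29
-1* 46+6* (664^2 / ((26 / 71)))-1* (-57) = 93910991 / 13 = 7223922.38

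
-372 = -372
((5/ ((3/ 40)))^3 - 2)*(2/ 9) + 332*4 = 16322596/ 243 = 67171.18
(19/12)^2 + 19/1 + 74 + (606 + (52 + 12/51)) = 1845161/2448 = 753.74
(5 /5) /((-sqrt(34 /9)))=-3 * sqrt(34) /34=-0.51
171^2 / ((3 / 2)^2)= 12996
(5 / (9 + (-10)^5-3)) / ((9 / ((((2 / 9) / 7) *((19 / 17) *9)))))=-95 / 53546787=-0.00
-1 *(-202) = 202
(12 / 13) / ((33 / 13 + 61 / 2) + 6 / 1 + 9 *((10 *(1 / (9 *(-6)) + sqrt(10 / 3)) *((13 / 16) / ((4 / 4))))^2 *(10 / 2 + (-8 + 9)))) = 3280103424 *sqrt(30) / 11473424195220961 + 4443142906368 / 57367120976104805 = 0.00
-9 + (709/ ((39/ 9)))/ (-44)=-7275/ 572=-12.72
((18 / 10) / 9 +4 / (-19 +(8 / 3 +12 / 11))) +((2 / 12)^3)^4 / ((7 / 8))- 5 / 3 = -1.73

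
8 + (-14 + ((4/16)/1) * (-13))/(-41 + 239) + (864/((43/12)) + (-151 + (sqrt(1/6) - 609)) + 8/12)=-1930991/3784 + sqrt(6)/6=-509.90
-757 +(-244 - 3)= -1004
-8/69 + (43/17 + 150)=178781/1173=152.41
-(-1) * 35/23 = 35/23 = 1.52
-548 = -548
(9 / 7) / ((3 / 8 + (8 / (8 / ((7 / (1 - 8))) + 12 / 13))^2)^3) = 0.28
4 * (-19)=-76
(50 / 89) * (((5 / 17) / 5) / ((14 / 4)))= 100 / 10591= 0.01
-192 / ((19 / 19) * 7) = -192 / 7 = -27.43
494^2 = 244036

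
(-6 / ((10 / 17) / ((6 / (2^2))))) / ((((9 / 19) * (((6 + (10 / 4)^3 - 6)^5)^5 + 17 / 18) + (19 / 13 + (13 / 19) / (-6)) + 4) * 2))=-1070777710524760573624713216 / 46454463200978034220778312147460227523353698410097784335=-0.00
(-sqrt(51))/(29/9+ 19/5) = -45 * sqrt(51)/316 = -1.02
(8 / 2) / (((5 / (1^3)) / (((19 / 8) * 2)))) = 19 / 5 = 3.80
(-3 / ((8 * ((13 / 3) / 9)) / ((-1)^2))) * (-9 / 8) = 729 / 832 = 0.88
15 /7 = 2.14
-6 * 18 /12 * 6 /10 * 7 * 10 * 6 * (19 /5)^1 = -43092 /5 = -8618.40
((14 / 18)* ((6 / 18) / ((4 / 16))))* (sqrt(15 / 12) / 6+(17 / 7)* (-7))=-476 / 27+7* sqrt(5) / 81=-17.44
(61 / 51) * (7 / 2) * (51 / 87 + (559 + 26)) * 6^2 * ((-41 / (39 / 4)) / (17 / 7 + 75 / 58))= -33298033888 / 333931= -99715.31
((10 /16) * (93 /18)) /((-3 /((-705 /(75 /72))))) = 1457 /2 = 728.50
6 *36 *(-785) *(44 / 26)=-3730320 / 13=-286947.69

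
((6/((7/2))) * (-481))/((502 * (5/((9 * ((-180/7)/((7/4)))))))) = 3740256/86093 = 43.44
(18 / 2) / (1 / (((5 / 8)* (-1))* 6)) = -135 / 4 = -33.75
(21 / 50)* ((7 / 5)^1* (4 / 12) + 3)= 182 / 125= 1.46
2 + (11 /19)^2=843 /361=2.34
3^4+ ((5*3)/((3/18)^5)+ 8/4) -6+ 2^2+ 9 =116730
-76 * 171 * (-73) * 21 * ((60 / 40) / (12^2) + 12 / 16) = 121197447 / 8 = 15149680.88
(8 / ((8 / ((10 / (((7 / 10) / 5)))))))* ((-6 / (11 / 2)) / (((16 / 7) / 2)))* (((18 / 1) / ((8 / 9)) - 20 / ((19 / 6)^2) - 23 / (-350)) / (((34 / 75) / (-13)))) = 67710547125 / 1890196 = 35821.97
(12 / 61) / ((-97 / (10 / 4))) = -30 / 5917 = -0.01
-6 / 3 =-2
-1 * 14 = -14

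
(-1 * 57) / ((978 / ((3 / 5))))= -57 / 1630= -0.03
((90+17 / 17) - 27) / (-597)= -64 / 597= -0.11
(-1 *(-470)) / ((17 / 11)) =5170 / 17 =304.12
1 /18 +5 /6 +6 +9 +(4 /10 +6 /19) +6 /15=14539 /855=17.00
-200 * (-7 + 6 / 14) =9200 / 7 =1314.29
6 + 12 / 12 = 7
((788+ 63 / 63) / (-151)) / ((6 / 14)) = -1841 / 151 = -12.19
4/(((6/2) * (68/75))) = 25/17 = 1.47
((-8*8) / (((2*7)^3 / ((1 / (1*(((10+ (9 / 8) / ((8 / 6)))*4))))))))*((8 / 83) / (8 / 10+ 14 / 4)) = -0.00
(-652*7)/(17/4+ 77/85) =-1551760/1753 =-885.20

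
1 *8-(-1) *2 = 10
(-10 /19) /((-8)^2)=-5 /608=-0.01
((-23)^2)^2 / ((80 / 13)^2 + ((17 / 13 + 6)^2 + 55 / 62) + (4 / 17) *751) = 49846957966 / 47891877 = 1040.82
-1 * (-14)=14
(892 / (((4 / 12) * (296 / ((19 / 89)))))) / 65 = 12711 / 428090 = 0.03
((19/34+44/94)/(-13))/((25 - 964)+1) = 1641/19486012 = 0.00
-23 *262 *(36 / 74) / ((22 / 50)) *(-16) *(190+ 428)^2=16570612972800 / 407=40714036788.21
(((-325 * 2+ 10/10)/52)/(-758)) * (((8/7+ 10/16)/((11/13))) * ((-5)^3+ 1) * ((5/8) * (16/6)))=-301785/42448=-7.11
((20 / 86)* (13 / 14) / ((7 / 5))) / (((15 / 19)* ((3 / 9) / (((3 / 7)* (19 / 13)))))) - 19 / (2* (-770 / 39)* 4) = 6326487 / 12979120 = 0.49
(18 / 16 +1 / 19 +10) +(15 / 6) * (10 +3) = 43.68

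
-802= -802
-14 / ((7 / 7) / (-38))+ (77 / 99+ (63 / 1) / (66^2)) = 2320843 / 4356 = 532.79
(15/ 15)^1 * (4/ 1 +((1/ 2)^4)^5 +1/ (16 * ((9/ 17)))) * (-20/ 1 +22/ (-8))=-3536519987/ 37748736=-93.69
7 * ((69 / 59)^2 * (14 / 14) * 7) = 233289 / 3481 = 67.02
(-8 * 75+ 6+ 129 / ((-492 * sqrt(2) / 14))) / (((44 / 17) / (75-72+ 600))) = -276777 / 2-3085551 * sqrt(2) / 7216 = -138993.22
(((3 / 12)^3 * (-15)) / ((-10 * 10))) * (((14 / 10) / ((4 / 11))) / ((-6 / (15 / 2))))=-231 / 20480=-0.01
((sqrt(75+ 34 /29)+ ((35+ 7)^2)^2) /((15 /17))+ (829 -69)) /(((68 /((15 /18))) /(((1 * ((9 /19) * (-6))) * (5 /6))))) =-33068895 /323 -235 * sqrt(29) /4408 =-102380.77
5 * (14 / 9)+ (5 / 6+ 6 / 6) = 173 / 18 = 9.61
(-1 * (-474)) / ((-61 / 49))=-23226 / 61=-380.75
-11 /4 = -2.75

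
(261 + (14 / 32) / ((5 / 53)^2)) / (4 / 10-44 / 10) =-124063 / 1600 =-77.54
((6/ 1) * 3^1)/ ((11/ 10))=180/ 11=16.36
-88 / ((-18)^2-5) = -8 / 29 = -0.28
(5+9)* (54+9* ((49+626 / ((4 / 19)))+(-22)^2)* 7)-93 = 3093396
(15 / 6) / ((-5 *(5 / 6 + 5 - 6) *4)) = 0.75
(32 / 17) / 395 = 32 / 6715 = 0.00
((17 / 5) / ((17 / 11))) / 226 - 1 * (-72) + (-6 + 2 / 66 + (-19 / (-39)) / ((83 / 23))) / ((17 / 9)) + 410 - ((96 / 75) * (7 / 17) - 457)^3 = 19585590115883144324769 / 205915651906250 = 95114625.50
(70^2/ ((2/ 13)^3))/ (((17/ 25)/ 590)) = 19848521875/ 17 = 1167560110.29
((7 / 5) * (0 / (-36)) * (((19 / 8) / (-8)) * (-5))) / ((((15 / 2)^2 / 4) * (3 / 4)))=0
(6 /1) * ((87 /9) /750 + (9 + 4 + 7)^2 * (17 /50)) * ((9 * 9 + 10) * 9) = 83545917 /125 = 668367.34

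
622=622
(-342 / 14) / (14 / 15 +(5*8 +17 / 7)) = -2565 / 4553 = -0.56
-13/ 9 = -1.44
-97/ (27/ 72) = -776/ 3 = -258.67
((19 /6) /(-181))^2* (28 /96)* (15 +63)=32851 /4717584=0.01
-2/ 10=-1/ 5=-0.20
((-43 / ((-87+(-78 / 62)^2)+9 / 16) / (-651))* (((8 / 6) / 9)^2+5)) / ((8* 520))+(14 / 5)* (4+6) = 20773027571561 / 741893866740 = 28.00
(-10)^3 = -1000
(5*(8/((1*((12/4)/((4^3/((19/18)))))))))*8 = 122880/19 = 6467.37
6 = 6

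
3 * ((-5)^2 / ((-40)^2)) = 3 / 64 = 0.05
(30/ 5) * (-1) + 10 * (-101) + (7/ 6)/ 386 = -2353049/ 2316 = -1016.00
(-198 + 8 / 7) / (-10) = 689 / 35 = 19.69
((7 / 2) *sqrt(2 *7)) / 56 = 0.23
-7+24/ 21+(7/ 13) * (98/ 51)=-22381/ 4641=-4.82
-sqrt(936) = -6 * sqrt(26) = -30.59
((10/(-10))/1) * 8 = -8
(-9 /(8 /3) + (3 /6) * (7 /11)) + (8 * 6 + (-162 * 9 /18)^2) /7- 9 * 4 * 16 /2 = 402301 /616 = 653.09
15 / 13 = 1.15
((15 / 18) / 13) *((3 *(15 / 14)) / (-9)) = -25 / 1092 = -0.02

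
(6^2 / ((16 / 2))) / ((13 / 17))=153 / 26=5.88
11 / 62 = 0.18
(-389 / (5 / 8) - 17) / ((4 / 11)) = -35167 / 20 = -1758.35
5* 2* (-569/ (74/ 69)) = -196305/ 37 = -5305.54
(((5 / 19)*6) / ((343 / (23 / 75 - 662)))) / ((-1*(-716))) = -49627 / 11665430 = -0.00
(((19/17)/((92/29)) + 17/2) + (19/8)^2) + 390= 10122031/25024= 404.49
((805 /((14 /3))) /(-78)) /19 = -115 /988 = -0.12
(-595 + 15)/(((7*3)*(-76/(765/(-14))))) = -19.86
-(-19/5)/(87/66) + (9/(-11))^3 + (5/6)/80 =43455683/18527520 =2.35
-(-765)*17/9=1445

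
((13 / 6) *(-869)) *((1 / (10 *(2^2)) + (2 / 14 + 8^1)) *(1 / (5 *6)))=-25836239 / 50400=-512.62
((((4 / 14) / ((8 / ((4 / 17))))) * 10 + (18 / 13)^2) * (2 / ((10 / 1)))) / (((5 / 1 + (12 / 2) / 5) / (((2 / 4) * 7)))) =20123 / 89063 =0.23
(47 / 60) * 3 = 47 / 20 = 2.35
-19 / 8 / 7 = -19 / 56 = -0.34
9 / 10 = 0.90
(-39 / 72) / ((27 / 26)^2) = -0.50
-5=-5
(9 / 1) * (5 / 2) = 45 / 2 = 22.50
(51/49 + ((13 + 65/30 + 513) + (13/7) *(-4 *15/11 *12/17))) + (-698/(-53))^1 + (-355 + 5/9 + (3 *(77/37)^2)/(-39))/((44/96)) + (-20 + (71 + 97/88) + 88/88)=-38526210406961/207430014792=-185.73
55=55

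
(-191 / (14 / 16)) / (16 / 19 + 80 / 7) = -3629 / 204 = -17.79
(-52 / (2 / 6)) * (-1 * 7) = 1092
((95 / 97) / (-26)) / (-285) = 1 / 7566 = 0.00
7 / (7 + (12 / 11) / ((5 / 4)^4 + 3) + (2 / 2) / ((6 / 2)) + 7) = 321783 / 668105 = 0.48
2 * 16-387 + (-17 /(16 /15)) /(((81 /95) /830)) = -15869.47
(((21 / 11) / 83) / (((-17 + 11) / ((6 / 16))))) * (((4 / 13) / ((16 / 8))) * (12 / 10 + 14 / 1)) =-399 / 118690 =-0.00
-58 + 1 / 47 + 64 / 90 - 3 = -127466 / 2115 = -60.27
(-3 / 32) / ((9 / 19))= -0.20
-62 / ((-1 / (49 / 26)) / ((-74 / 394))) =-56203 / 2561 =-21.95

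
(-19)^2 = 361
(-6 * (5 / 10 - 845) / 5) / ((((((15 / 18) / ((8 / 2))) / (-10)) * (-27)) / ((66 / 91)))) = 594528 / 455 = 1306.65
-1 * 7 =-7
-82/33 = -2.48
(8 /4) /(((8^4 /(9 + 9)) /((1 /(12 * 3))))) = 1 /4096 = 0.00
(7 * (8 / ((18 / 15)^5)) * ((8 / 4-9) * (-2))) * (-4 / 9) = -306250 / 2187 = -140.03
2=2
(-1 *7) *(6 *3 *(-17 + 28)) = -1386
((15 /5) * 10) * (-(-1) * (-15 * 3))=-1350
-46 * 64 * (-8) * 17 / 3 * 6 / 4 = 200192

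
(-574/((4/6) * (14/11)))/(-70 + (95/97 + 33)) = 131241/6988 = 18.78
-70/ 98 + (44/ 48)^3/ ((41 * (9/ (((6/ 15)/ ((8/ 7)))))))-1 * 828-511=-119594192701/ 89268480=-1339.71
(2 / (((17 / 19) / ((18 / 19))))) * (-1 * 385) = -815.29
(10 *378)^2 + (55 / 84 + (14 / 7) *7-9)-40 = 1200222715 / 84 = 14288365.65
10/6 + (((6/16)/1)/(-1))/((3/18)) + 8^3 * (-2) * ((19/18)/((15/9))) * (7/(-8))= 34013/60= 566.88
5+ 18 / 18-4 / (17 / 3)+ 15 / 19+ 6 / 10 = 10794 / 1615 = 6.68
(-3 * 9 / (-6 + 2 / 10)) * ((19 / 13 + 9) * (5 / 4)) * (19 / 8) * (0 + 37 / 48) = 111.45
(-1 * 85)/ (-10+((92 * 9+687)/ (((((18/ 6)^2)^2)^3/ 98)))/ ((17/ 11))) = 51195483/ 5914120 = 8.66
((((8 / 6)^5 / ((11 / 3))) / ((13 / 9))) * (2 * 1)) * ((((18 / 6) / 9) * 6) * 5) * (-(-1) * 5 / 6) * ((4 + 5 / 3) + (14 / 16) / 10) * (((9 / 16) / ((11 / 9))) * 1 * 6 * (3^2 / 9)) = 331440 / 1573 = 210.71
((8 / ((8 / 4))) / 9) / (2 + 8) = 2 / 45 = 0.04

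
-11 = -11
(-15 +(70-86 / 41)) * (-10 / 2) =-10845 / 41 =-264.51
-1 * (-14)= 14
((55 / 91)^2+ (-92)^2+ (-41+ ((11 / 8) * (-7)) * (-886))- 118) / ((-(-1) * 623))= 557580111 / 20636252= 27.02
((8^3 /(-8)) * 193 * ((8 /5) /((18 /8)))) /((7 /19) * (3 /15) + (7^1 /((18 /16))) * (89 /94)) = -352970752 /239701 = -1472.55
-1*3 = -3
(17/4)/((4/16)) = 17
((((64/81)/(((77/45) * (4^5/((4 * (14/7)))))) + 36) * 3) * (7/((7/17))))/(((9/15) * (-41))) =-4241585/56826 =-74.64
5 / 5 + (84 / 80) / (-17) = 319 / 340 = 0.94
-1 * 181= -181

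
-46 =-46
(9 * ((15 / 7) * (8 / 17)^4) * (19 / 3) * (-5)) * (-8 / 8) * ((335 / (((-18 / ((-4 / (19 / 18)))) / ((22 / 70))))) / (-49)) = -2716876800 / 200533921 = -13.55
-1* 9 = -9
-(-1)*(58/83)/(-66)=-29/2739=-0.01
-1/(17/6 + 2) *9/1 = -54/29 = -1.86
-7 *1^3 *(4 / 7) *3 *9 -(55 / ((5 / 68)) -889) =33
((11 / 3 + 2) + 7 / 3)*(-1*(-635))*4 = 20320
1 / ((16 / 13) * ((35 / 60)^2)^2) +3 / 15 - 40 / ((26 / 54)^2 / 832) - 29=-22407610752 / 156065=-143578.71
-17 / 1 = -17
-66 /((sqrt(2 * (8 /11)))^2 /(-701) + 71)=-508926 /547465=-0.93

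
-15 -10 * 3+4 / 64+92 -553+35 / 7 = -8015 / 16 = -500.94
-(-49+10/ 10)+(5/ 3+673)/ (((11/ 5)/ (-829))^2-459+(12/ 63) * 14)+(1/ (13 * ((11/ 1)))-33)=22751473717026/ 1681738834633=13.53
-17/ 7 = -2.43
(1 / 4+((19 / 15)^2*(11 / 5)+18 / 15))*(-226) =-1125.43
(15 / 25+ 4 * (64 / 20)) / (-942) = -0.01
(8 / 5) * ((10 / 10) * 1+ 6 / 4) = 4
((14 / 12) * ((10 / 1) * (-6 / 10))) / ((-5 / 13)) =91 / 5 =18.20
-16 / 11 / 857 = -16 / 9427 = -0.00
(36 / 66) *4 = 24 / 11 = 2.18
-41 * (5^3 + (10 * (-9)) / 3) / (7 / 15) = -58425 / 7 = -8346.43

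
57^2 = 3249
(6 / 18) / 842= 0.00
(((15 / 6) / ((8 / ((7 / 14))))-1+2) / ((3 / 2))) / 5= 37 / 240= 0.15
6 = 6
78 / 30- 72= -347 / 5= -69.40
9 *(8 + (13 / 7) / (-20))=9963 / 140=71.16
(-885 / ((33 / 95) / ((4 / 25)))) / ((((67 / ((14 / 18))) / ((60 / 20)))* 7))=-4484 / 2211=-2.03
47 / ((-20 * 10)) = -47 / 200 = -0.24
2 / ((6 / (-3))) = -1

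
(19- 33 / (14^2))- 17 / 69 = 251347 / 13524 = 18.59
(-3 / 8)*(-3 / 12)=3 / 32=0.09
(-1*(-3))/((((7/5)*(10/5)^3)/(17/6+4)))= 205/112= 1.83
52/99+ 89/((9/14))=4586/33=138.97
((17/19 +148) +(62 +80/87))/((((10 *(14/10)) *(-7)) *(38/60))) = -1750645/512981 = -3.41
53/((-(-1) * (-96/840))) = -463.75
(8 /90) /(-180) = -1 /2025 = -0.00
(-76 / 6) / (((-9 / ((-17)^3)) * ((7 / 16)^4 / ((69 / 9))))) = -281409093632 / 194481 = -1446974.74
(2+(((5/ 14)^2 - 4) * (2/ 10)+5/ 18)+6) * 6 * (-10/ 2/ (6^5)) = -66179/ 2286144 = -0.03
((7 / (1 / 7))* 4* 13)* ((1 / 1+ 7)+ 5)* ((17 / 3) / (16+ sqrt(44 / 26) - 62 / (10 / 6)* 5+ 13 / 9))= -1122.26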